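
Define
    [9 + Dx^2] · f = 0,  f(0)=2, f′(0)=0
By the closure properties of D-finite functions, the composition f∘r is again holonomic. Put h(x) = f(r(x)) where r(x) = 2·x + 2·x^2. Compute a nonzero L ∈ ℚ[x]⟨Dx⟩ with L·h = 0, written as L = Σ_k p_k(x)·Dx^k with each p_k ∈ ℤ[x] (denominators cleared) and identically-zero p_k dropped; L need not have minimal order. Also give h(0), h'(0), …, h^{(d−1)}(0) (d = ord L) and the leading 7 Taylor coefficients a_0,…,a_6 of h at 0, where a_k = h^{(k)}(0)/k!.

f: a_k = 2, 0, -9, 0, 27/4, 0, -81/40, …
L₀ from L_f via x↦r, Dx↦r'^{-1}Dx.
L = (36 + 216·x + 432·x^2 + 288·x^3) - 2·Dx + (1 + 2·x)·Dx^2  (order 2).
h: a_k = 2, 0, -36, -72, 72, 432, 2592/5, …
ICs: h(0) = 2, h′(0) = 0.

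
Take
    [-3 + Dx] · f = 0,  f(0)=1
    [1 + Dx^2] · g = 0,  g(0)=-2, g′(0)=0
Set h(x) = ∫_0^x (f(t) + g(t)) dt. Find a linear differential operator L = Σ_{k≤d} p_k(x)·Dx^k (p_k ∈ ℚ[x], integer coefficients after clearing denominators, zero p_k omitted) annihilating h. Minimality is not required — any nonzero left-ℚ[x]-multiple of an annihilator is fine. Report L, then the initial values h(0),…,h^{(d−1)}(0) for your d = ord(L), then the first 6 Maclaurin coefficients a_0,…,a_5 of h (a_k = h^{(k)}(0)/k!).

f: a_k = 1, 3, 9/2, 9/2, 27/8, 81/40, …
g: a_k = -2, 0, 1, 0, -1/12, 0, …
L₀ := lclm(L_f,L_g); ord L₀ ≤ 1+2.
h=∫₀ˣh₀: take L = L₀·Dx.
L = -3·Dx + Dx^2 - 3·Dx^3 + Dx^4  (order 4).
h: a_k = 0, -1, 3/2, 11/6, 9/8, 79/120, …
ICs: h(0) = 0, h′(0) = -1, h′′(0) = 3, h′′′(0) = 11.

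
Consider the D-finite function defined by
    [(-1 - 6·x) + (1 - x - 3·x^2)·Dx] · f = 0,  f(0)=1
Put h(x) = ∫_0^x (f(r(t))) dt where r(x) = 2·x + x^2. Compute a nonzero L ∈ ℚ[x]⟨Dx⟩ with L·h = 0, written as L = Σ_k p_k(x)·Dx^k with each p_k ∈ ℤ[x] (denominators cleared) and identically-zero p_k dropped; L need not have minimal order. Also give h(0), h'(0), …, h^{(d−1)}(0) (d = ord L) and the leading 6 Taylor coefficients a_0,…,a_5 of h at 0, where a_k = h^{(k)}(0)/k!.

f: a_k = 1, 1, 4, 7, 19, 40, …
Change of var in L_f (x↦r) gives L₀.
h=∫h₀ ⇒ L = L₀·Dx.
L = (2 + 26·x + 36·x^2 + 12·x^3)·Dx + (-1 + 2·x + 13·x^2 + 12·x^3 + 3·x^4)·Dx^2  (order 2).
h: a_k = 0, 1, 1, 17/3, 18, 392/5, …
ICs: h(0) = 0, h′(0) = 1.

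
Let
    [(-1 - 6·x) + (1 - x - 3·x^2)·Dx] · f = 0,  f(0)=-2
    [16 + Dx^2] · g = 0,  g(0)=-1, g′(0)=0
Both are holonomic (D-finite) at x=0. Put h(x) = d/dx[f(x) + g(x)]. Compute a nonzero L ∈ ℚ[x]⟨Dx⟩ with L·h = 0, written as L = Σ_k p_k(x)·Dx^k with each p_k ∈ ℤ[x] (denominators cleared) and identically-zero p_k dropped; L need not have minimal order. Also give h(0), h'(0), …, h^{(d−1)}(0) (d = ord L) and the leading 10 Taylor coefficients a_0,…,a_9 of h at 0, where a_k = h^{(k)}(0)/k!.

f: a_k = -2, -2, -8, -14, -38, -80, -194, -434, -1016, -2318, …
g: a_k = -1, 0, 8, 0, -32/3, 0, 256/45, 0, -512/315, 0, …
f+g: L₀ = lclm(L_f,L_g), ord ≤ 1+2.
Derive L from L₀ (diff closure).
L = (4672 + 20416·x + 66304·x^2 + 32640·x^3 + 66240·x^4 + 62208·x^5 + 62208·x^6) + (-464 - 2352·x + 3792·x^2 + 6752·x^3 - 2400·x^4 + 5184·x^5 + 24192·x^6 + 20736·x^7)·Dx + (292 + 1276·x + 4144·x^2 + 2040·x^3 + 4140·x^4 + 3888·x^5 + 3888·x^6)·Dx^2 + (-29 - 147·x + 237·x^2 + 422·x^3 - 150·x^4 + 324·x^5 + 1512·x^6 + 1296·x^7)·Dx^3  (order 3).
h: a_k = -2, 0, -42, -584/3, -400, -16948/15, -3038, -2564416/315, -20862, -152117908/2835, …
ICs: h(0) = -2, h′(0) = 0, h′′(0) = -84.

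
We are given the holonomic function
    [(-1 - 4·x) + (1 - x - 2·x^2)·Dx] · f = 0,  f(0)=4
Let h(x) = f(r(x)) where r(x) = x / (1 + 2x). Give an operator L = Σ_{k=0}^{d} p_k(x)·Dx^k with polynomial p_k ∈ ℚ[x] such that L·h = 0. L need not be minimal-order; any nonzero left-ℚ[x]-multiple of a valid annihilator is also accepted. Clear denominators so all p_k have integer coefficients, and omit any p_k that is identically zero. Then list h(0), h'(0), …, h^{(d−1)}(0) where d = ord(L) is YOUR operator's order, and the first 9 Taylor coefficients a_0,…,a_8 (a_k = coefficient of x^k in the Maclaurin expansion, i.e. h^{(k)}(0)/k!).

L = (-1 - 6·x) + (1 + 5·x + 6·x^2)·Dx  (order 1).
h: a_k = 4, 4, 4, -12, 36, -108, 324, -972, 2916, …
ICs: h(0) = 4.

f: a_k = 4, 4, 12, 20, 44, 84, 172, 340, 684, …
Change of var in L_f (x↦r) gives L₀.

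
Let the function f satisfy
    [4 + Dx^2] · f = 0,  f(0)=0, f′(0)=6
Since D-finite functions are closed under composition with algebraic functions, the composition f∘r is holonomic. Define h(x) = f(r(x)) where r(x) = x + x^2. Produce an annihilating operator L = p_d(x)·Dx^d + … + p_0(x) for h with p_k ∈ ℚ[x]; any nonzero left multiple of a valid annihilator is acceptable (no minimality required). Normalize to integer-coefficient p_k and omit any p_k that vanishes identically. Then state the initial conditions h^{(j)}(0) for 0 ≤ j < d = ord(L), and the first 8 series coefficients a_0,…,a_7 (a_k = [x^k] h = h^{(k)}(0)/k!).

f: a_k = 0, 6, 0, -4, 0, 4/5, 0, -8/105, …
Change of var in L_f (x↦r) gives L₀.
L = (4 + 24·x + 48·x^2 + 32·x^3) - 2·Dx + (1 + 2·x)·Dx^2  (order 2).
h: a_k = 0, 6, 6, -4, -12, -56/5, 0, 832/105, …
ICs: h(0) = 0, h′(0) = 6.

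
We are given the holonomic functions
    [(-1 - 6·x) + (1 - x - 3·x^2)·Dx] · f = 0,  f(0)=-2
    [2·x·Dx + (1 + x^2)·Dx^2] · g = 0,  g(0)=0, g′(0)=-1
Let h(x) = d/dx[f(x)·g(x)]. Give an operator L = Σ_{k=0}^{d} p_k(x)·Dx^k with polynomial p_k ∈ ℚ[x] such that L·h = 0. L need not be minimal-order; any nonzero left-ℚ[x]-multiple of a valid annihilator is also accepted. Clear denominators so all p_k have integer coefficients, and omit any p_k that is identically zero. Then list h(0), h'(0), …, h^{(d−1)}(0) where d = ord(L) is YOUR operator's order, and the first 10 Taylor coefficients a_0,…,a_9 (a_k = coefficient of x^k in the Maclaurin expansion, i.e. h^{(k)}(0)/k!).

f: a_k = -2, -2, -8, -14, -38, -80, -194, -434, -1016, -2318, …
g: a_k = 0, -1, 0, 1/3, 0, -1/5, 0, 1/7, 0, -1/9, …
f·g: L₀ = L_f ⊗_s L_g, ord ≤ 1·2.
h=h₀': d/dx-closure on L₀ ⇒ L.
L = (46 + 186·x^2 + 72·x^3 + 324·x^4) + (10 + 62·x + 42·x^2 + 186·x^3 + 72·x^4 + 216·x^5)·Dx + (-3 + 2·x - 2·x^2 + 14·x^3 + 28·x^4 + 12·x^5 + 27·x^6)·Dx^2  (order 2).
h: a_k = 2, 4, 22, 160/3, 536/3, 2272/5, 19178/15, 344272/105, 301774/35, 196880/9, …
ICs: h(0) = 2, h′(0) = 4.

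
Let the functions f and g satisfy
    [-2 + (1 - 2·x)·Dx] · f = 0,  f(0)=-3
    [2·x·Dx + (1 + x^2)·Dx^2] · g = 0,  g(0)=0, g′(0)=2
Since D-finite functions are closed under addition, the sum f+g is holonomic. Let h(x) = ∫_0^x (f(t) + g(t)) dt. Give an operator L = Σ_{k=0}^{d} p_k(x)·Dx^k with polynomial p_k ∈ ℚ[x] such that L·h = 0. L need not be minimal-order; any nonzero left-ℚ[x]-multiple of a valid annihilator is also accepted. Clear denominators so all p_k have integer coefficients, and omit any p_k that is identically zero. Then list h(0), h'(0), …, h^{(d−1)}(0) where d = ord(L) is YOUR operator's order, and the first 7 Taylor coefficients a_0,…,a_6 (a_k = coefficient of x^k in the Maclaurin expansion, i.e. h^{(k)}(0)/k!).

L = (-4 + 32·x + 12·x^2)·Dx^2 + (13 - 4·x + 25·x^2 + 12·x^3)·Dx^3 + (-2 + 3·x + 3·x^3 + 2·x^4)·Dx^4  (order 4).
h: a_k = 0, -3, -2, -4, -37/6, -48/5, -239/15, …
ICs: h(0) = 0, h′(0) = -3, h′′(0) = -4, h′′′(0) = -24.

f: a_k = -3, -6, -12, -24, -48, -96, -192, …
g: a_k = 0, 2, 0, -2/3, 0, 2/5, 0, …
L₀ := lclm(L_f,L_g); ord L₀ ≤ 1+2.
∫: right-multiply L₀ by Dx.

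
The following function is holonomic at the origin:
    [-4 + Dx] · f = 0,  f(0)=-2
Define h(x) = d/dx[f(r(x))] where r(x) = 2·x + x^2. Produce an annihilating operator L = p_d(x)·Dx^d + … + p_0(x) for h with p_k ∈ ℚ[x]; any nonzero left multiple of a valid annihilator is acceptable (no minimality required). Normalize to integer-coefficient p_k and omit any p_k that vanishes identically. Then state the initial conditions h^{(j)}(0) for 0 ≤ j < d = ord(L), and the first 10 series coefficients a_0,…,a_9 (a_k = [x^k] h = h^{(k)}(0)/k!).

f: a_k = -2, -8, -16, -64/3, -64/3, -256/15, -512/45, -2048/315, -1024/315, -4096/2835, …
Change of var in L_f (x↦r) gives L₀.
Differentiate: ansatz ord ≤ ord L₀ ⇒ L.
L = (9 + 16·x + 8·x^2) + (-1 - x)·Dx  (order 1).
h: a_k = -16, -144, -704, -7360/3, -6784, -236416/15, -1434112/45, -6030848/105, -5913088/63, -399356416/2835, …
ICs: h(0) = -16.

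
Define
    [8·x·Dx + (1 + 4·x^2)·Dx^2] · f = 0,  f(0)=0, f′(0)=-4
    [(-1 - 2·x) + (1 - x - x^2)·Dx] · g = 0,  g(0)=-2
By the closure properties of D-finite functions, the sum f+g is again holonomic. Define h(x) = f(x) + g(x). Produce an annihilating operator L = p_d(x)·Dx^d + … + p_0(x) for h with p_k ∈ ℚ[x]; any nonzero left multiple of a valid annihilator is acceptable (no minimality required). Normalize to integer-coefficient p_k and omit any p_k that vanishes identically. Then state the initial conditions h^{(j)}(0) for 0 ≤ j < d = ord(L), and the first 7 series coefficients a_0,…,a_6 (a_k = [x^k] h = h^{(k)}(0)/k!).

L = (16 - 64·x - 400·x^2 - 576·x^3 - 696·x^4 - 96·x^6)·Dx + (-13 - 24·x - 22·x^2 - 204·x^3 - 548·x^4 - 488·x^5 - 48·x^6 - 96·x^7)·Dx^2 + (2 + 5·x + 14·x^2 - 2·x^3 + 13·x^4 - 92·x^5 - 48·x^6 - 16·x^7 - 16·x^8)·Dx^3  (order 3).
h: a_k = -2, -6, -4, -2/3, -10, -144/5, -26, …
ICs: h(0) = -2, h′(0) = -6, h′′(0) = -8.

f: a_k = 0, -4, 0, 16/3, 0, -64/5, 0, …
g: a_k = -2, -2, -4, -6, -10, -16, -26, …
Weyl lclm of L_f,L_g ⇒ L₀ (ord ≤ 3).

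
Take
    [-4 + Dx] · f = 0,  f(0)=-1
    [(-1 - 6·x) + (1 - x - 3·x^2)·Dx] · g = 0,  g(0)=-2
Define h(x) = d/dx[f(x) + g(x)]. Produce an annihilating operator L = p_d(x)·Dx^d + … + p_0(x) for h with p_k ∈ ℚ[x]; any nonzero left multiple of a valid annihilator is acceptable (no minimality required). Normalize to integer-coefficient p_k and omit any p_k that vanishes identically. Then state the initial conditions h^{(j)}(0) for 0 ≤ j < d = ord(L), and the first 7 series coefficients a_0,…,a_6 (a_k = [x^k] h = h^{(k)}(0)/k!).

f: a_k = -1, -4, -8, -32/3, -32/3, -128/15, -256/45, …
g: a_k = -2, -2, -8, -14, -38, -80, -194, …
Weyl lclm of L_f,L_g ⇒ L₀ (ord ≤ 2).
Derive L from L₀ (diff closure).
L = (20 + 496·x + 552·x^2 + 2160·x^3 + 1296·x^4) + (-13 - 112·x - 298·x^2 - 516·x^3 + 360·x^4 + 432·x^5)·Dx + (2 - 3·x + 40·x^2 - 6·x^3 - 171·x^4 - 108·x^5)·Dx^2  (order 2).
h: a_k = -6, -32, -74, -584/3, -1328/3, -17972/15, -137734/45, …
ICs: h(0) = -6, h′(0) = -32.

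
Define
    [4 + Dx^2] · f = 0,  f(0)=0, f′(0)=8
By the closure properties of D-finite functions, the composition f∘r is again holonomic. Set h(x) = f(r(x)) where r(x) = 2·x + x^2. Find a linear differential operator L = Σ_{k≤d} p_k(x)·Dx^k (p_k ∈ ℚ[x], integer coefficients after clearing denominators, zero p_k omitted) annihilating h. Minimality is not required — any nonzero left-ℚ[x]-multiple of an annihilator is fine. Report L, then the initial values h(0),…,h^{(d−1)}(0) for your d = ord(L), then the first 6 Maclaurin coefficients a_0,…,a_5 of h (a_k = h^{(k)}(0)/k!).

L = (16 + 48·x + 48·x^2 + 16·x^3) - Dx + (1 + x)·Dx^2  (order 2).
h: a_k = 0, 16, 8, -128/3, -64, 32/15, …
ICs: h(0) = 0, h′(0) = 16.

f: a_k = 0, 8, 0, -16/3, 0, 16/15, …
L₀ from L_f via x↦r, Dx↦r'^{-1}Dx.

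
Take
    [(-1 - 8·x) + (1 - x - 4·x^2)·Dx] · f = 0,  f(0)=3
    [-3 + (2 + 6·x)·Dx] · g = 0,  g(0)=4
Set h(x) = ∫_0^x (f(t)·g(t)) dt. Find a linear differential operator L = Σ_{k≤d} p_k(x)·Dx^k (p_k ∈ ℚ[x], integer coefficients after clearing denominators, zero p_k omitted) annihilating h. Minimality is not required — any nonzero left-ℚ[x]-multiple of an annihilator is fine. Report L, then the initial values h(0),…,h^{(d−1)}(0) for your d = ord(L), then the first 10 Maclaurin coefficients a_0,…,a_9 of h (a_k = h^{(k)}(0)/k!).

L = (5 + 19·x + 36·x^2)·Dx + (-2 - 4·x + 14·x^2 + 24·x^3)·Dx^2  (order 2).
h: a_k = 0, 12, 15, 43/2, 819/16, 13593/160, 28235/128, 727869/1792, 4382811/4096, 51616067/24576, …
ICs: h(0) = 0, h′(0) = 12.

f: a_k = 3, 3, 15, 27, 87, 195, 543, 1323, 3495, 8787, …
g: a_k = 4, 6, -9/2, 27/4, -405/32, 1701/64, -15309/256, 72171/512, -2814669/8192, 14073345/16384, …
L₀ := L_f ⊗_s L_g (sym. prod.), ord ≤ 1.
Integrate: L := L₀·Dx.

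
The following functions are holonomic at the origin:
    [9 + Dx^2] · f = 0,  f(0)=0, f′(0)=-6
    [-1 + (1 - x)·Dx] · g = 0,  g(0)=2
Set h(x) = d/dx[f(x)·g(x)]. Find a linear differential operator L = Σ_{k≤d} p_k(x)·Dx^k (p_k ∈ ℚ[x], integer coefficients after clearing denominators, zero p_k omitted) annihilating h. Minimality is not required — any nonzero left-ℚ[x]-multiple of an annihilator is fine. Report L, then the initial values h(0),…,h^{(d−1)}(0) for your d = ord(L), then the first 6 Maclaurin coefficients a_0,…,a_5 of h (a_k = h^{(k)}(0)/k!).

L = (7 - 18·x + 9·x^2) + (-2 + 2·x)·Dx + (1 - 2·x + x^2)·Dx^2  (order 2).
h: a_k = -12, -24, 18, 24, -21/2, -63/5, …
ICs: h(0) = -12, h′(0) = -24.

f: a_k = 0, -6, 0, 9, 0, -81/20, …
g: a_k = 2, 2, 2, 2, 2, 2, …
f·g: L₀ = L_f ⊗_s L_g, ord ≤ 2·1.
h=h₀': d/dx-closure on L₀ ⇒ L.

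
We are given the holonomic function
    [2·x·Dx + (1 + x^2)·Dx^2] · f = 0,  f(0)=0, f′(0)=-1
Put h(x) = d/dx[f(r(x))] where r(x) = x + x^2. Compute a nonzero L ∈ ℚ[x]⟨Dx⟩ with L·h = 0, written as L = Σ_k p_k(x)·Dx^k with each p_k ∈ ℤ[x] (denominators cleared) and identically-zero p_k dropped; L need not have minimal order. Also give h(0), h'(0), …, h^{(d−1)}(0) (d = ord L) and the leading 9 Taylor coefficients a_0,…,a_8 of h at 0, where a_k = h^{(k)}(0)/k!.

L = (-2 + 2·x + 8·x^2 + 12·x^3 + 6·x^4) + (1 + 2·x + x^2 + 4·x^3 + 5·x^4 + 2·x^5)·Dx  (order 1).
h: a_k = -1, -2, 1, 4, 4, -4, -13, -8, 17, …
ICs: h(0) = -1.

f: a_k = 0, -1, 0, 1/3, 0, -1/5, 0, 1/7, 0, …
L₀ from L_f via x↦r, Dx↦r'^{-1}Dx.
h₀' ⇒ L via d/dx closure of L₀.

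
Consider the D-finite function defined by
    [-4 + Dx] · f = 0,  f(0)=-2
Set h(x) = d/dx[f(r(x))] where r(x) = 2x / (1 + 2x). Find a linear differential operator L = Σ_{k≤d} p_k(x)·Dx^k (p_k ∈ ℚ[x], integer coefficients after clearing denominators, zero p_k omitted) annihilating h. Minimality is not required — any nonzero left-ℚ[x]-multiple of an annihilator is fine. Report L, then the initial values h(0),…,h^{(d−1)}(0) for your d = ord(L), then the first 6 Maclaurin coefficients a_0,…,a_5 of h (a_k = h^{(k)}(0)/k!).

f: a_k = -2, -8, -16, -64/3, -64/3, -256/15, …
Change of var in L_f (x↦r) gives L₀.
h₀' ⇒ L via d/dx closure of L₀.
L = (4 - 8·x) + (-1 - 4·x - 4·x^2)·Dx  (order 1).
h: a_k = -16, -64, 64, 512/3, -1792/3, 11264/15, …
ICs: h(0) = -16.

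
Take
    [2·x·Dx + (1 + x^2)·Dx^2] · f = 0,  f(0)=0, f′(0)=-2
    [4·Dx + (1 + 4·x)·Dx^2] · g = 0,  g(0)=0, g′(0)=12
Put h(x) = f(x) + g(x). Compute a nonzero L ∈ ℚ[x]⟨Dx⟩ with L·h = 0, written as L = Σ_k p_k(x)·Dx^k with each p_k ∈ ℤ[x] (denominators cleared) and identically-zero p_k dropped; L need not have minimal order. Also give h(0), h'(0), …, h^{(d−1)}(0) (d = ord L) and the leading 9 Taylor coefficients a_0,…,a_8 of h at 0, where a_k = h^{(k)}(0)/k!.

f: a_k = 0, -2, 0, 2/3, 0, -2/5, 0, 2/7, 0, …
g: a_k = 0, 12, -24, 64, -192, 3072/5, -2048, 49152/7, -24576, …
Sum ⇒ L₀ = lclm(L_f,L_g) in ℚ(x)⟨Dx⟩.
L = (-4 - 48·x + 12·x^2 + 16·x^3)·Dx + (-17 - 8·x - 45·x^2 + 24·x^3 + 32·x^4)·Dx^2 + (-2 - 7·x + 4·x^2 + x^3 + 6·x^4 + 8·x^5)·Dx^3  (order 3).
h: a_k = 0, 10, -24, 194/3, -192, 614, -2048, 7022, -24576, …
ICs: h(0) = 0, h′(0) = 10, h′′(0) = -48.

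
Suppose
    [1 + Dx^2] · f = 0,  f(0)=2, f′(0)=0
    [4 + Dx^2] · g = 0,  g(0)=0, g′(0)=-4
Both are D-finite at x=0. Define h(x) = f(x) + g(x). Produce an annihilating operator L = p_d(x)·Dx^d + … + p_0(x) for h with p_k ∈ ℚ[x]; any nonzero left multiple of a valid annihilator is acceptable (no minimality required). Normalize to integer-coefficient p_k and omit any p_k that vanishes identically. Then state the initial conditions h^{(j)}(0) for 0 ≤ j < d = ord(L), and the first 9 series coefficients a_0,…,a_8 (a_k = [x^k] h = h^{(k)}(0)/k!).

f: a_k = 2, 0, -1, 0, 1/12, 0, -1/360, 0, 1/20160, …
g: a_k = 0, -4, 0, 8/3, 0, -8/15, 0, 16/315, 0, …
L₀ := lclm(L_f,L_g); ord L₀ ≤ 2+2.
L = 4 + 5·Dx^2 + Dx^4  (order 4).
h: a_k = 2, -4, -1, 8/3, 1/12, -8/15, -1/360, 16/315, 1/20160, …
ICs: h(0) = 2, h′(0) = -4, h′′(0) = -2, h′′′(0) = 16.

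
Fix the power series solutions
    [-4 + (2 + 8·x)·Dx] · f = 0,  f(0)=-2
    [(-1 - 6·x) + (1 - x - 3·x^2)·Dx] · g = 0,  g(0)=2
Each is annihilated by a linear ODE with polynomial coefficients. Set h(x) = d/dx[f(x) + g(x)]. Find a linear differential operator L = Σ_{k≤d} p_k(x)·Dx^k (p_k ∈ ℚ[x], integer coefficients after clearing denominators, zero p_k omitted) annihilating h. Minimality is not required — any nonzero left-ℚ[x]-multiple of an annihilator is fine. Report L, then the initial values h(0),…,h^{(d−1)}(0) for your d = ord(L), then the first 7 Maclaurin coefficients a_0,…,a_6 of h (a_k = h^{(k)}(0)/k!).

f: a_k = -2, -4, 4, -8, 20, -56, 168, …
g: a_k = 2, 2, 8, 14, 38, 80, 194, …
f+g: L₀ = lclm(L_f,L_g), ord ≤ 1+1.
Derive L from L₀ (diff closure).
L = (-90 - 516·x - 1548·x^2 - 1296·x^3 - 1620·x^4) + (-15 - 288·x - 1752·x^2 - 4068·x^3 - 4914·x^4 - 4860·x^5)·Dx + (5 + 45·x + 109·x^2 - 18·x^3 - 468·x^4 - 1278·x^5 - 1080·x^6)·Dx^2  (order 2).
h: a_k = -2, 24, 18, 232, 120, 2172, -658, …
ICs: h(0) = -2, h′(0) = 24.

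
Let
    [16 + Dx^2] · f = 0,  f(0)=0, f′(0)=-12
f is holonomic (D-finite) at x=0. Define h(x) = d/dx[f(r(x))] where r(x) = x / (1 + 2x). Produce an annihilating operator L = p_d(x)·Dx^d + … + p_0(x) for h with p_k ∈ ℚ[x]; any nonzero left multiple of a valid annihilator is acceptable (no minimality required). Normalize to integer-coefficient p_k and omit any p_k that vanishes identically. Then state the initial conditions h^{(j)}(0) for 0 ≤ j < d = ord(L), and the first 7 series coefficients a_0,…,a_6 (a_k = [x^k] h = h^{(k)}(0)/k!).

L = (40 + 96·x + 96·x^2) + (12 + 72·x + 144·x^2 + 96·x^3)·Dx + (1 + 8·x + 24·x^2 + 32·x^3 + 16·x^4)·Dx^2  (order 2).
h: a_k = -12, 48, -48, -384, 2752, -11520, 565504/15, …
ICs: h(0) = -12, h′(0) = 48.

f: a_k = 0, -12, 0, 32, 0, -128/5, 0, …
L₀ from L_f via x↦r, Dx↦r'^{-1}Dx.
h=h₀': d/dx-closure on L₀ ⇒ L.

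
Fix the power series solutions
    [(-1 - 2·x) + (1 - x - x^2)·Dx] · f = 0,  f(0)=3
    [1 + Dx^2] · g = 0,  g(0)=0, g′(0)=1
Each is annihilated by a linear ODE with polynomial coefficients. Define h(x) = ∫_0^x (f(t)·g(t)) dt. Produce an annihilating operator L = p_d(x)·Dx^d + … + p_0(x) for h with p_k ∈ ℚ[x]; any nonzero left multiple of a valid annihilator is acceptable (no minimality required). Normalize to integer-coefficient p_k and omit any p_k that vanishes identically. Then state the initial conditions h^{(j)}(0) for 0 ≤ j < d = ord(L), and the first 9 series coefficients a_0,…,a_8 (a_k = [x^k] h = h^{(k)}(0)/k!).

f: a_k = 3, 3, 6, 9, 15, 24, 39, 63, 102, …
g: a_k = 0, 1, 0, -1/6, 0, 1/120, 0, -1/5040, 0, …
L₀ := L_f ⊗_s L_g (sym. prod.), ord ≤ 2.
h=∫₀ˣh₀: take L = L₀·Dx.
L = (1 + x + x^2)·Dx + (2 + 4·x)·Dx^2 + (-1 + x + x^2)·Dx^3  (order 3).
h: a_k = 0, 0, 3/2, 1, 11/8, 17/10, 187/80, 901/280, 61403/13440, …
ICs: h(0) = 0, h′(0) = 0, h′′(0) = 3.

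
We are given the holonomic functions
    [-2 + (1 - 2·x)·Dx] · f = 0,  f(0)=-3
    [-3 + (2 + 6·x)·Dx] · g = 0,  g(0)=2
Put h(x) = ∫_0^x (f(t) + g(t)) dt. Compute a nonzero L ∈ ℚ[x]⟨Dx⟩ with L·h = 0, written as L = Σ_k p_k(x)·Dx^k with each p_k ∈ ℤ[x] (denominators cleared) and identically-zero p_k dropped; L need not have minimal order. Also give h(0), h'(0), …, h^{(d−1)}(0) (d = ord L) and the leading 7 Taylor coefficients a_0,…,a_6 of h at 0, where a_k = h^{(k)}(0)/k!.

L = (-66 - 108·x)·Dx + (41 + 156·x + 324·x^2)·Dx^2 + (-2 - 38·x - 24·x^2 + 216·x^3)·Dx^3  (order 3).
h: a_k = 0, -1, -3/2, -19/4, -165/32, -3477/320, -3529/256, …
ICs: h(0) = 0, h′(0) = -1, h′′(0) = -3.

f: a_k = -3, -6, -12, -24, -48, -96, -192, …
g: a_k = 2, 3, -9/4, 27/8, -405/64, 1701/128, -15309/512, …
Sum ⇒ L₀ = lclm(L_f,L_g) in ℚ(x)⟨Dx⟩.
∫: right-multiply L₀ by Dx.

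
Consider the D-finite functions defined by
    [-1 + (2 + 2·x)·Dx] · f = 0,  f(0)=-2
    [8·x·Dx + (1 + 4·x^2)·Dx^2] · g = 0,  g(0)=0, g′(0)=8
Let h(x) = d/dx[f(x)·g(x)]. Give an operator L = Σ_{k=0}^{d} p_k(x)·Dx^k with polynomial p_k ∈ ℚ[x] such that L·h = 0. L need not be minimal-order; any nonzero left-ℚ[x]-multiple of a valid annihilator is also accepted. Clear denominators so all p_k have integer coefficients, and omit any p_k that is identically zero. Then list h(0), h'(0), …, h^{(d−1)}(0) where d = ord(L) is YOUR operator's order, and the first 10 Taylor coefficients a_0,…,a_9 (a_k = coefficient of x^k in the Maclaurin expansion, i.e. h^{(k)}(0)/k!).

L = (29 + 160·x - 280·x^2 - 384·x^3 - 48·x^4) + (76 + 300·x - 288·x^2 - 1664·x^3 - 1344·x^4 - 192·x^5)·Dx + (12 - 40·x - 84·x^2 - 256·x^3 - 544·x^4 - 384·x^5 - 64·x^6)·Dx^2  (order 2).
h: a_k = -16, -16, 70, 116/3, -6389/24, -5929/40, 1022653/960, 944407/1680, -60850925/14336, -283392841/129024, …
ICs: h(0) = -16, h′(0) = -16.

f: a_k = -2, -1, 1/4, -1/8, 5/64, -7/128, 21/512, -33/1024, 429/16384, -715/32768, …
g: a_k = 0, 8, 0, -32/3, 0, 128/5, 0, -512/7, 0, 2048/9, …
h₀=f·g: eliminate ⇒ L₀, order ≤ 1·2.
Derive L from L₀ (diff closure).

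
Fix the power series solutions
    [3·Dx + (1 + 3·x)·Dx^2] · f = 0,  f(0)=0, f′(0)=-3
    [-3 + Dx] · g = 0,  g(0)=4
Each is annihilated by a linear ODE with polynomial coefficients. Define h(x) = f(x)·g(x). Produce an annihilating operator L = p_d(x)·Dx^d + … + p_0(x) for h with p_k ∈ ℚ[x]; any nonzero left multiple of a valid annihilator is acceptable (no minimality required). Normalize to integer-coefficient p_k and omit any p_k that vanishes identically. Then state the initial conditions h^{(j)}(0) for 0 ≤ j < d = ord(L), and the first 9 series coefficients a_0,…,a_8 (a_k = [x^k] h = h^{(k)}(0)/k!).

f: a_k = 0, -3, 9/2, -9, 81/4, -243/5, 243/2, -2187/7, 6561/8, …
g: a_k = 4, 12, 18, 18, 27/2, 81/10, 81/20, 243/140, 729/1120, …
h₀=f·g: eliminate ⇒ L₀, order ≤ 2·1.
L = 27·x + (-3 - 18·x)·Dx + (1 + 3·x)·Dx^2  (order 2).
h: a_k = 0, -12, -18, -36, 0, -729/10, 567/4, -5589/14, 21141/20, …
ICs: h(0) = 0, h′(0) = -12.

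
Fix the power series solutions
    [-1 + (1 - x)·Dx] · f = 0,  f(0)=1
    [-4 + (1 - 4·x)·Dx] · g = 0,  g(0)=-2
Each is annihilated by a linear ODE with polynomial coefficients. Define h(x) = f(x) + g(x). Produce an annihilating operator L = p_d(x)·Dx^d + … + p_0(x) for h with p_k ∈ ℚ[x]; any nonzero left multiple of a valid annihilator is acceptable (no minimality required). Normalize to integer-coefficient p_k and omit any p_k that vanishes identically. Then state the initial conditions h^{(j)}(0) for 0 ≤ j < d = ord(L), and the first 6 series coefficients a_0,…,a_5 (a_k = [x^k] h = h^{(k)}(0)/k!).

f: a_k = 1, 1, 1, 1, 1, 1, …
g: a_k = -2, -8, -32, -128, -512, -2048, …
f+g: L₀ = lclm(L_f,L_g), ord ≤ 1+1.
L = -8 + (10 - 16·x)·Dx + (-1 + 5·x - 4·x^2)·Dx^2  (order 2).
h: a_k = -1, -7, -31, -127, -511, -2047, …
ICs: h(0) = -1, h′(0) = -7.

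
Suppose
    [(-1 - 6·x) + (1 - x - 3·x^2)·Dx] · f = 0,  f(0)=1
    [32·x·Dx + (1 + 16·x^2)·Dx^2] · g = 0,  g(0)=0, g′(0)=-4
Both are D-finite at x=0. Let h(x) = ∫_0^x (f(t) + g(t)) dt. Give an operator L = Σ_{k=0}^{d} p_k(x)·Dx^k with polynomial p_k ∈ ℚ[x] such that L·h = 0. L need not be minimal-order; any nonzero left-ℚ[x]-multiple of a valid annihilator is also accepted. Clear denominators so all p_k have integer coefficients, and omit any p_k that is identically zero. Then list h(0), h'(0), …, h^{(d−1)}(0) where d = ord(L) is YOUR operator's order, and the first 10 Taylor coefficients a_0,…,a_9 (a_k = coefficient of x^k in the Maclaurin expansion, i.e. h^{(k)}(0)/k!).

L = (-128 + 512·x + 10560·x^2 + 25344·x^3 + 95904·x^4 + 41472·x^6)·Dx^2 + (37 + 208·x - 206·x^2 + 1476·x^3 + 24336·x^4 + 66528·x^5 + 6912·x^6 + 41472·x^7)·Dx^3 + (-4 - 21·x - 198·x^2 - 90·x^3 - 1775·x^4 + 4080·x^5 + 6336·x^6 + 2304·x^7 + 6912·x^8)·Dx^4  (order 4).
h: a_k = 0, 1, -3/2, 4/3, 85/12, 19/5, -412/15, 97/7, 17903/56, 508/9, …
ICs: h(0) = 0, h′(0) = 1, h′′(0) = -3, h′′′(0) = 8.

f: a_k = 1, 1, 4, 7, 19, 40, 97, 217, 508, 1159, …
g: a_k = 0, -4, 0, 64/3, 0, -1024/5, 0, 16384/7, 0, -262144/9, …
Sum ⇒ L₀ = lclm(L_f,L_g) in ℚ(x)⟨Dx⟩.
h=∫₀ˣh₀: take L = L₀·Dx.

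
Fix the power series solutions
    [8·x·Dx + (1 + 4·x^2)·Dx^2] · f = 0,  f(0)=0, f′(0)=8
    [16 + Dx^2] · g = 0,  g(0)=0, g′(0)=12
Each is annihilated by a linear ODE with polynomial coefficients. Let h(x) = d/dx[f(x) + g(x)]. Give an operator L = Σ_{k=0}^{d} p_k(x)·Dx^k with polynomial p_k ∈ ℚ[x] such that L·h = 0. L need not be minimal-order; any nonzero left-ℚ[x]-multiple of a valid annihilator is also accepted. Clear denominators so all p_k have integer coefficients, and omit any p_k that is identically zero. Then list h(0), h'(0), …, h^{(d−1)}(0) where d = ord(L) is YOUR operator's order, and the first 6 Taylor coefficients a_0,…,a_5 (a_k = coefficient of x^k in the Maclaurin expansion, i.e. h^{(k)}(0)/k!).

f: a_k = 0, 8, 0, -32/3, 0, 128/5, …
g: a_k = 0, 12, 0, -32, 0, 128/5, …
L₀ := lclm(L_f,L_g); ord L₀ ≤ 2+2.
h=h₀': d/dx-closure on L₀ ⇒ L.
L = (-512·x + 5120·x^3 + 4096·x^5) + (16 + 512·x^2 + 2304·x^4 + 2048·x^6)·Dx + (-32·x + 320·x^3 + 256·x^5)·Dx^2 + (1 + 32·x^2 + 144·x^4 + 128·x^6)·Dx^3  (order 3).
h: a_k = 20, 0, -128, 0, 256, 0, …
ICs: h(0) = 20, h′(0) = 0, h′′(0) = -256.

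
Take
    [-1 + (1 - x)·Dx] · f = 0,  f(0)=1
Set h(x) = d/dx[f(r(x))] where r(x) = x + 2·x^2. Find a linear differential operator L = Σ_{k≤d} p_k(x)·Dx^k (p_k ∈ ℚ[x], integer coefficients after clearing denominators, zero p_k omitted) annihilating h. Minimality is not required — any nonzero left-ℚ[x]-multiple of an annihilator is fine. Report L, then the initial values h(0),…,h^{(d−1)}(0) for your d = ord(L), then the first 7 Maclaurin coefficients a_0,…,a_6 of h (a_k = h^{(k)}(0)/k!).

f: a_k = 1, 1, 1, 1, 1, 1, 1, …
Substitute x→r, Dx→(1/r')Dx; clear ⇒ L₀.
Derive L from L₀ (diff closure).
L = (6 + 12·x + 24·x^2) + (-1 - 3·x + 6·x^2 + 8·x^3)·Dx  (order 1).
h: a_k = 1, 6, 15, 44, 105, 258, 595, …
ICs: h(0) = 1.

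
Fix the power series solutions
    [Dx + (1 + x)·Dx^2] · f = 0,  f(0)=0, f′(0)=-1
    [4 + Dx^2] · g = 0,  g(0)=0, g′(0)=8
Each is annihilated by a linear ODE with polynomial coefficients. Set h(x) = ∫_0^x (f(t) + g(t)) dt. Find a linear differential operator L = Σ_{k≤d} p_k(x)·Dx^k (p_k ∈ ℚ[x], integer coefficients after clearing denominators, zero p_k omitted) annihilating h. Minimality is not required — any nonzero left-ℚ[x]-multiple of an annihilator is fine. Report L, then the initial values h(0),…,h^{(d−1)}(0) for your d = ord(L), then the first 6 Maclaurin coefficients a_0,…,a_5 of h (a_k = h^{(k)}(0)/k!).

f: a_k = 0, -1, 1/2, -1/3, 1/4, -1/5, …
g: a_k = 0, 8, 0, -16/3, 0, 16/15, …
L₀ := lclm(L_f,L_g); ord L₀ ≤ 2+2.
h=∫h₀ ⇒ L = L₀·Dx.
L = (20 + 16·x + 8·x^2)·Dx^2 + (12 + 28·x + 24·x^2 + 8·x^3)·Dx^3 + (5 + 4·x + 2·x^2)·Dx^4 + (3 + 7·x + 6·x^2 + 2·x^3)·Dx^5  (order 5).
h: a_k = 0, 0, 7/2, 1/6, -17/12, 1/20, …
ICs: h(0) = 0, h′(0) = 0, h′′(0) = 7, h′′′(0) = 1, h′′′′(0) = -34.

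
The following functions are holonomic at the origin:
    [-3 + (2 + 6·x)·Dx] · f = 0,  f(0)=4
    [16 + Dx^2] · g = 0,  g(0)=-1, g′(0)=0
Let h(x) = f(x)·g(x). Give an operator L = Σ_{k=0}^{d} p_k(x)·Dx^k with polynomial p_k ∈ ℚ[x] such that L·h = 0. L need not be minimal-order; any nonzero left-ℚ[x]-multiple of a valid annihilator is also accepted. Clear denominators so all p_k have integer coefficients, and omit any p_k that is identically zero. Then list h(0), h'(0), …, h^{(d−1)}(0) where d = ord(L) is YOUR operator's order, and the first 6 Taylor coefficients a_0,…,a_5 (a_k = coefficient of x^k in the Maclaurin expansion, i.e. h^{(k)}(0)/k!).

L = (91 + 384·x + 576·x^2) + (-12 - 36·x)·Dx + (4 + 24·x + 36·x^2)·Dx^2  (order 2).
h: a_k = -4, -6, 73/2, 165/4, -6337/96, -2341/64, …
ICs: h(0) = -4, h′(0) = -6.

f: a_k = 4, 6, -9/2, 27/4, -405/32, 1701/64, …
g: a_k = -1, 0, 8, 0, -32/3, 0, …
h₀=f·g: eliminate ⇒ L₀, order ≤ 1·2.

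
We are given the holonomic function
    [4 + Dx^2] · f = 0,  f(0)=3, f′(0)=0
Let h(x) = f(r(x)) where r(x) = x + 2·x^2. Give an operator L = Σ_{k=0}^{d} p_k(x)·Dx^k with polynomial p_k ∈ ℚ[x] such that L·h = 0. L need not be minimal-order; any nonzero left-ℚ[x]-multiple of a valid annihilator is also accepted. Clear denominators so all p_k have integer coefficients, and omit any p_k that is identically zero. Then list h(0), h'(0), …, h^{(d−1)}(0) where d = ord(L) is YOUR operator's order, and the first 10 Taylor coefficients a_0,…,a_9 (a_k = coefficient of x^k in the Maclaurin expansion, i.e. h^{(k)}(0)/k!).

f: a_k = 3, 0, -6, 0, 2, 0, -4/15, 0, 2/105, 0, …
Substitute x→r, Dx→(1/r')Dx; clear ⇒ L₀.
L = (4 + 48·x + 192·x^2 + 256·x^3) - 4·Dx + (1 + 4·x)·Dx^2  (order 2).
h: a_k = 3, 0, -6, -24, -22, 16, 716/15, 304/5, 1682/105, -4448/105, …
ICs: h(0) = 3, h′(0) = 0.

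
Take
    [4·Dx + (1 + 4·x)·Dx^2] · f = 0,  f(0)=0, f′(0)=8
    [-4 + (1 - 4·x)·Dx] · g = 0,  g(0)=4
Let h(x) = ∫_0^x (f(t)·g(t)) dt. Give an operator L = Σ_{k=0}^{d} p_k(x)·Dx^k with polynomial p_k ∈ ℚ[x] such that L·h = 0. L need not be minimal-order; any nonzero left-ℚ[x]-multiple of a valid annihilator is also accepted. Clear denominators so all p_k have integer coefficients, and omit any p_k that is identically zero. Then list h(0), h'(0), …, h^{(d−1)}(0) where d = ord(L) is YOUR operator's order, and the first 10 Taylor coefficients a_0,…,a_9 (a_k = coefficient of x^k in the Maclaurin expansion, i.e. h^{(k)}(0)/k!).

L = 16·Dx + (4 + 48·x)·Dx^2 + (-1 + 16·x^2)·Dx^3  (order 3).
h: a_k = 0, 0, 16, 64/3, 320/3, 3584/15, 48128/45, 303104/105, 1306624/105, 34930688/945, …
ICs: h(0) = 0, h′(0) = 0, h′′(0) = 32.

f: a_k = 0, 8, -16, 128/3, -128, 2048/5, -4096/3, 32768/7, -16384, 524288/9, …
g: a_k = 4, 16, 64, 256, 1024, 4096, 16384, 65536, 262144, 1048576, …
Product ⇒ symmetric product L₀, ord ≤ 2.
h=∫h₀ ⇒ L = L₀·Dx.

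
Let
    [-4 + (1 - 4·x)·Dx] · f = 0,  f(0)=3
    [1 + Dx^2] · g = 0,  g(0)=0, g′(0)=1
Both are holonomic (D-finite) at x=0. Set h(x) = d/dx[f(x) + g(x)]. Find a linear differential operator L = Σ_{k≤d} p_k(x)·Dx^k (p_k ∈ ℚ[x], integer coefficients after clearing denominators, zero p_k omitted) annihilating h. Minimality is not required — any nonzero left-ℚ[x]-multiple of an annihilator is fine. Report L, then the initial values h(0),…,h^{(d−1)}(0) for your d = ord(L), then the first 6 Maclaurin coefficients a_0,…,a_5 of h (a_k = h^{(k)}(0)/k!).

L = (1544 - 64·x + 128·x^2) + (-97 + 396·x - 48·x^2 + 64·x^3)·Dx + (1544 - 64·x + 128·x^2)·Dx^2 + (-97 + 396·x - 48·x^2 + 64·x^3)·Dx^3  (order 3).
h: a_k = 13, 96, 1151/2, 3072, 368641/24, 73728, …
ICs: h(0) = 13, h′(0) = 96, h′′(0) = 1151.

f: a_k = 3, 12, 48, 192, 768, 3072, …
g: a_k = 0, 1, 0, -1/6, 0, 1/120, …
L₀ := lclm(L_f,L_g); ord L₀ ≤ 1+2.
h=h₀': d/dx-closure on L₀ ⇒ L.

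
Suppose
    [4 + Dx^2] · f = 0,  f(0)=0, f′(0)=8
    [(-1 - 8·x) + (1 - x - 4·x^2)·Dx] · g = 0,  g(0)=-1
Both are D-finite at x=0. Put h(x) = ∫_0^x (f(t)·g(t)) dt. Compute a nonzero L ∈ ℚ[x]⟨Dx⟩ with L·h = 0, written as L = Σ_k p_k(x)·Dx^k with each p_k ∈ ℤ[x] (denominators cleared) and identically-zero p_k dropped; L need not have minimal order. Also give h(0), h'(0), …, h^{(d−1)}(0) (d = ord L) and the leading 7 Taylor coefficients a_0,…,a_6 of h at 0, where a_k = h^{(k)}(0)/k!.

L = (4 + 4·x + 16·x^2)·Dx + (2 + 16·x)·Dx^2 + (-1 + x + 4·x^2)·Dx^3  (order 3).
h: a_k = 0, 0, -4, -8/3, -26/3, -40/3, -172/5, …
ICs: h(0) = 0, h′(0) = 0, h′′(0) = -8.

f: a_k = 0, 8, 0, -16/3, 0, 16/15, 0, …
g: a_k = -1, -1, -5, -9, -29, -65, -181, …
f·g: L₀ = L_f ⊗_s L_g, ord ≤ 2·1.
h=∫₀ˣh₀: take L = L₀·Dx.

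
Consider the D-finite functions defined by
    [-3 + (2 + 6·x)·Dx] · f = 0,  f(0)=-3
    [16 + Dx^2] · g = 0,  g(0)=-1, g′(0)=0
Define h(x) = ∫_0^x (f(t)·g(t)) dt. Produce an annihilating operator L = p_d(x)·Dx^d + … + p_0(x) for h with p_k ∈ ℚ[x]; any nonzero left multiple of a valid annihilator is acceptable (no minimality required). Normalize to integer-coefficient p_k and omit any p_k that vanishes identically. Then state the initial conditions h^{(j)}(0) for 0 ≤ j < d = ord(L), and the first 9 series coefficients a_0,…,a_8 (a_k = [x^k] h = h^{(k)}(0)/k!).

L = (91 + 384·x + 576·x^2)·Dx + (-12 - 36·x)·Dx^2 + (4 + 24·x + 36·x^2)·Dx^3  (order 3).
h: a_k = 0, 3, 9/4, -73/8, -495/64, 6337/640, 2341/512, -337609/107520, -259579/81920, …
ICs: h(0) = 0, h′(0) = 3, h′′(0) = 9/2.

f: a_k = -3, -9/2, 27/8, -81/16, 1215/128, -5103/256, 45927/1024, -216513/2048, 8444007/32768, …
g: a_k = -1, 0, 8, 0, -32/3, 0, 256/45, 0, -512/315, …
Sym-product of L_f,L_g gives L₀ (≤ ord 2).
Integrate: L := L₀·Dx.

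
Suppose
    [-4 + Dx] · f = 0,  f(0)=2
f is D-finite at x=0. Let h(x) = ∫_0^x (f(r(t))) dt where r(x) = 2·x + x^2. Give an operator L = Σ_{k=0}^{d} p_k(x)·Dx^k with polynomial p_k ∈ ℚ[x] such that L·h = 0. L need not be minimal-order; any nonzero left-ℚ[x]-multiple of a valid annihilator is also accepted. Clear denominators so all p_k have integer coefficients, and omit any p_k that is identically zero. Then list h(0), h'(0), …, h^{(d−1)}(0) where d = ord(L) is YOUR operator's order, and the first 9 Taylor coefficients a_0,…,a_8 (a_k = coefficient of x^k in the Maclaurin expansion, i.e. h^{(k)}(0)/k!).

f: a_k = 2, 8, 16, 64/3, 64/3, 256/15, 512/45, 2048/315, 1024/315, …
Change of var in L_f (x↦r) gives L₀.
∫: right-multiply L₀ by Dx.
L = (-8 - 8·x)·Dx + Dx^2  (order 2).
h: a_k = 0, 2, 8, 24, 176/3, 368/3, 3392/15, 118208/315, 179264/315, …
ICs: h(0) = 0, h′(0) = 2.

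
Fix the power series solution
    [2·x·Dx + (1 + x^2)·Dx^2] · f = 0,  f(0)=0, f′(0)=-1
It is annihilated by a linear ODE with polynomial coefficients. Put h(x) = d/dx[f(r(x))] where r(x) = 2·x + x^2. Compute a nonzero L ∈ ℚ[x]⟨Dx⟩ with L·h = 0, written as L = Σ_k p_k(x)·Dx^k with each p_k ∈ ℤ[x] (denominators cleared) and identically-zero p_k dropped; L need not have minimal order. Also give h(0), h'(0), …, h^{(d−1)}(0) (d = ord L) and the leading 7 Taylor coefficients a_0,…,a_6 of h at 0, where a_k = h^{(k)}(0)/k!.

f: a_k = 0, -1, 0, 1/3, 0, -1/5, 0, …
Substitute x→r, Dx→(1/r')Dx; clear ⇒ L₀.
Differentiate: ansatz ord ≤ ord L₀ ⇒ L.
L = (-1 + 8·x + 16·x^2 + 12·x^3 + 3·x^4) + (1 + x + 4·x^2 + 8·x^3 + 5·x^4 + x^5)·Dx  (order 1).
h: a_k = -2, -2, 8, 16, -22, -94, 16, …
ICs: h(0) = -2.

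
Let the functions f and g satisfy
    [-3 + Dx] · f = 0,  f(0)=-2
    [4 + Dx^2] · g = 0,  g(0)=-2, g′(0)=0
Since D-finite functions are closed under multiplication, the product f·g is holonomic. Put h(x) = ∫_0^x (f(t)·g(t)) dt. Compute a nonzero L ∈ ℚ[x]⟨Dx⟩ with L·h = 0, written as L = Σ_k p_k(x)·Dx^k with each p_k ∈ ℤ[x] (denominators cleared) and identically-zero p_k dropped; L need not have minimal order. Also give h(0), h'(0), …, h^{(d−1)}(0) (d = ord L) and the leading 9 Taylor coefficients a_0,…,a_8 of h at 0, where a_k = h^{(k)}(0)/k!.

L = 13·Dx - 6·Dx^2 + Dx^3  (order 3).
h: a_k = 0, 4, 6, 10/3, -3/2, -119/30, -199/60, -407/252, -1483/3360, …
ICs: h(0) = 0, h′(0) = 4, h′′(0) = 12.

f: a_k = -2, -6, -9, -9, -27/4, -81/20, -81/40, -243/280, -729/2240, …
g: a_k = -2, 0, 4, 0, -4/3, 0, 8/45, 0, -4/315, …
f·g: L₀ = L_f ⊗_s L_g, ord ≤ 1·2.
Integrate: L := L₀·Dx.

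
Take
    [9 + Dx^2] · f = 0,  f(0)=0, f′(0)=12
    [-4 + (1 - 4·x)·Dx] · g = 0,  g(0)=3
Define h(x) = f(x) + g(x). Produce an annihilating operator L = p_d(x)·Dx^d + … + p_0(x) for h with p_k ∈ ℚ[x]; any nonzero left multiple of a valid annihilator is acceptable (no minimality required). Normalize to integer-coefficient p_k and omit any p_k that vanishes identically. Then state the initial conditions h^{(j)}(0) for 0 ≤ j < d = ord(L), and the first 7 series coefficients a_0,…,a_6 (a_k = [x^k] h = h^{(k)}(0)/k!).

f: a_k = 0, 12, 0, -18, 0, 81/10, 0, …
g: a_k = 3, 12, 48, 192, 768, 3072, 12288, …
f+g: L₀ = lclm(L_f,L_g), ord ≤ 2+1.
L = (-3780 + 2592·x - 5184·x^2) + (369 - 2124·x + 3888·x^2 - 5184·x^3)·Dx + (-420 + 288·x - 576·x^2)·Dx^2 + (41 - 236·x + 432·x^2 - 576·x^3)·Dx^3  (order 3).
h: a_k = 3, 24, 48, 174, 768, 30801/10, 12288, …
ICs: h(0) = 3, h′(0) = 24, h′′(0) = 96.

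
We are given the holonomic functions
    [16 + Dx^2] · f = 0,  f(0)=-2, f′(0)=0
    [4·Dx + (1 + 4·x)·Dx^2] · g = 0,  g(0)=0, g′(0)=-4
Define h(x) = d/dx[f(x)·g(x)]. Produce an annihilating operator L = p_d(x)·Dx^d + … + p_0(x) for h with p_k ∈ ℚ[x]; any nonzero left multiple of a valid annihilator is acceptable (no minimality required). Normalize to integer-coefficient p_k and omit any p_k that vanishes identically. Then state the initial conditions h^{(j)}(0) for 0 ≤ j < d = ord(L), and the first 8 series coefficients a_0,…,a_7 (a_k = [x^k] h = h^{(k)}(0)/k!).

f: a_k = -2, 0, 16, 0, -64/3, 0, 512/45, 0, …
g: a_k = 0, -4, 8, -64/3, 64, -1024/5, 2048/3, -16384/7, …
L₀ := L_f ⊗_s L_g (sym. prod.), ord ≤ 4.
h₀' ⇒ L via d/dx closure of L₀.
L = (-6400 - 45056·x - 172032·x^2 + 196608·x^3 + 2818048·x^4 + 6291456·x^5 + 4194304·x^6) + (-1536 - 8192·x + 20480·x^2 + 245760·x^3 + 655360·x^4 + 524288·x^5)·Dx + (-448 - 2816·x - 3584·x^2 + 73728·x^3 + 401408·x^4 + 786432·x^5 + 524288·x^6)·Dx^2 + (-96 - 512·x + 1280·x^2 + 15360·x^3 + 40960·x^4 + 32768·x^5)·Dx^3 + (-3 + 448·x^2 + 3840·x^3 + 14080·x^4 + 24576·x^5 + 16384·x^6)·Dx^4  (order 4).
h: a_k = 8, -32, -64, 0, 768, -3072, 63488/5, -2424832/45, …
ICs: h(0) = 8, h′(0) = -32, h′′(0) = -128, h′′′(0) = 0.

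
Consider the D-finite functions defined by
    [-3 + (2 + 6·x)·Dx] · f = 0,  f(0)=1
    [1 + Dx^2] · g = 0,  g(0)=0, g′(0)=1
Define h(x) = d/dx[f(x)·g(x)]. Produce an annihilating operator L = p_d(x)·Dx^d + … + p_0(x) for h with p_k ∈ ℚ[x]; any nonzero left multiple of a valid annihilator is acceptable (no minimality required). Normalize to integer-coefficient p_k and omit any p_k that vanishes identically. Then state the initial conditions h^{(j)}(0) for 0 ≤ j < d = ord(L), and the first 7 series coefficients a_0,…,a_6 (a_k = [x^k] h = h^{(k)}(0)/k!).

L = (133 + 2352·x + 4104·x^2 + 1728·x^3 + 1296·x^4) + (276 + 540·x - 1296·x^2 - 1296·x^3)·Dx + (124 + 840·x + 1836·x^2 + 1728·x^3 + 1296·x^4)·Dx^2  (order 2).
h: a_k = 1, 3, -31/8, 23/4, -5699/384, 24483/640, -4655323/46080, …
ICs: h(0) = 1, h′(0) = 3.

f: a_k = 1, 3/2, -9/8, 27/16, -405/128, 1701/256, -15309/1024, …
g: a_k = 0, 1, 0, -1/6, 0, 1/120, 0, …
h₀=f·g: eliminate ⇒ L₀, order ≤ 1·2.
h₀' ⇒ L via d/dx closure of L₀.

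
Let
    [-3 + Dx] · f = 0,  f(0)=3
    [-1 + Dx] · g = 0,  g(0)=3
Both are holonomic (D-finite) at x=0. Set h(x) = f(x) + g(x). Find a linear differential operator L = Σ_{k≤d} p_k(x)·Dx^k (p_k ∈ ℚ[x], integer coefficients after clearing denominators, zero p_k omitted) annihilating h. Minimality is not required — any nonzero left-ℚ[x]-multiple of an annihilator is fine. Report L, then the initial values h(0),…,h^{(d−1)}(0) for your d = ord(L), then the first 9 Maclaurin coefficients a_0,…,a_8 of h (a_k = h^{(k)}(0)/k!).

f: a_k = 3, 9, 27/2, 27/2, 81/8, 243/40, 243/80, 729/560, 2187/4480, …
g: a_k = 3, 3, 3/2, 1/2, 1/8, 1/40, 1/240, 1/1680, 1/13440, …
L₀ := lclm(L_f,L_g); ord L₀ ≤ 1+1.
L = 3 - 4·Dx + Dx^2  (order 2).
h: a_k = 6, 12, 15, 14, 41/4, 61/10, 73/24, 547/420, 3281/6720, …
ICs: h(0) = 6, h′(0) = 12.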